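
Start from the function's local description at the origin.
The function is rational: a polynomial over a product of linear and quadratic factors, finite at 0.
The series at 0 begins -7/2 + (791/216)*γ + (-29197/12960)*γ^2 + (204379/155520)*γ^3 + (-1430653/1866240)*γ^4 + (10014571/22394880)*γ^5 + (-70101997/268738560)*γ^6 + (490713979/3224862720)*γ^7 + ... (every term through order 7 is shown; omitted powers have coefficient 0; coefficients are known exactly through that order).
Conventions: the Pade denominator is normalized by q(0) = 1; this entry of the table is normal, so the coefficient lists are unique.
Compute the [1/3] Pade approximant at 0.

The Pade approximant has numerator coefficients [-7/2, 194922119/147909780]; denominator coefficients [1, 11007269/16434420, 62565/1095628, 112617/27390700].

Taylor coefficients needed (read off): a_0 = -7/2, a_1 = 791/216, a_2 = -29197/12960, a_3 = 204379/155520, a_4 = -1430653/1866240.
Write the denominator as Q(γ) = 1 + q1*γ + q2*γ^2 + q3*γ^3. Requiring Q*f - P = O(γ^5) with deg P <= 1 kills the coefficients of γ^2..γ^4 in Q*f:
  γ^2: a_2 + q1*a_1 + q2*a_0 = 0, i.e. -29197/12960 + (791/216)*q1 + (-7/2)*q2 = 0.
  γ^3: a_3 + q1*a_2 + q2*a_1 + q3*a_0 = 0, i.e. 204379/155520 + (-29197/12960)*q1 + (791/216)*q2 + (-7/2)*q3 = 0.
  γ^4: a_4 + q1*a_3 + q2*a_2 + q3*a_1 = 0, i.e. -1430653/1866240 + (204379/155520)*q1 + (-29197/12960)*q2 + (791/216)*q3 = 0.
Solving this linear system: q1 = 11007269/16434420, q2 = 62565/1095628, q3 = 112617/27390700.
The numerator is Q*f truncated at degree 1: P0 = a_0 = -7/2; P1 = a_1 + q1*a_0 = 194922119/147909780.


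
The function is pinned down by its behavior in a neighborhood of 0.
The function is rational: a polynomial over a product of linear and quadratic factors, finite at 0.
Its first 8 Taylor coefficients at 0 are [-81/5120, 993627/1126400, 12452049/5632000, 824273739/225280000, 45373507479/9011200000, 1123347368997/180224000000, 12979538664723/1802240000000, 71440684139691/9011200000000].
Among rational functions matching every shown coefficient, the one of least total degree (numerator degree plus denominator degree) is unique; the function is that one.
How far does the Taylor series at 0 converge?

No rational of total degree below 6 reproduces all 8 coefficients; solving the [2/4] Pade equations on them gives f(χ) = (-33*χ**2/20 + 27*χ/11 - 1/24)/((χ - 4/3)**3*(χ - 10/9)), whose expansion matches every shown term.
Denominator factor (χ - 4/3)^3: pole of order 3 at 4/3, modulus 4/3.
Denominator factor (χ - 10/9): pole of order 1 at 10/9, modulus 10/9.
The radius of convergence is the smallest modulus among the singular points: 10/9.

The radius of convergence is 10/9.


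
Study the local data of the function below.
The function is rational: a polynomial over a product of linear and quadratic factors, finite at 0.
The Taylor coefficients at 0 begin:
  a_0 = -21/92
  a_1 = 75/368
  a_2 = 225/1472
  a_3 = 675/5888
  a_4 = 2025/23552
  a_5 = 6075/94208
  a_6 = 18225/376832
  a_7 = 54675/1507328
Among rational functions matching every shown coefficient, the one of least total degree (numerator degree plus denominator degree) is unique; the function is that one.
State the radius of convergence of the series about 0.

No rational of total degree below 2 reproduces all 8 coefficients; solving the [1/1] Pade equations on them gives f(β) = (7/23 - β/2)/(β - 4/3), whose expansion matches every shown term.
Denominator factor (β - 4/3): pole of order 1 at 4/3, modulus 4/3.
The radius of convergence is the smallest modulus among the singular points: 4/3.

The radius of convergence is 4/3.


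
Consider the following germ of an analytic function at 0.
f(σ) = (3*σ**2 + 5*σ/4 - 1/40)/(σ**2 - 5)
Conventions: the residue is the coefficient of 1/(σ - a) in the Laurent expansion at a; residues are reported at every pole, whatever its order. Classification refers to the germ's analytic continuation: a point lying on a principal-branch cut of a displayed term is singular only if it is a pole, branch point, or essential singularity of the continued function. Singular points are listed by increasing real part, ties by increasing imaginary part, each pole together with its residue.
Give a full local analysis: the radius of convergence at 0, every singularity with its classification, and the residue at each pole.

Radius of convergence at 0: sqrt(5).
At -sqrt(5): a pole of order 1; residue 5/8 - (599/400)*sqrt(5).
At sqrt(5): a pole of order 1; residue 5/8 + (599/400)*sqrt(5).

Denominator factor (σ**2 - 5): discriminant 20, real irrational roots sqrt(5) and -sqrt(5); poles of order 1, moduli sqrt(5) and sqrt(5).
The radius of convergence is the smallest modulus among the singular points: sqrt(5).
The factor σ**2 - 5 splits as (σ - a)(σ - a') with a = -sqrt(5), a' = sqrt(5). At the order-1 pole a set g(σ) = (σ - a)*f(σ) = [3*σ**2 + 5*σ/4 - 1/40] / (σ - a').
Simple pole: residue = g(a) at a = -sqrt(5), which is 5/8 - (599/400)*sqrt(5).
The factor σ**2 - 5 splits as (σ - a)(σ - a') with a = sqrt(5), a' = -sqrt(5). At the order-1 pole a set g(σ) = (σ - a)*f(σ) = [3*σ**2 + 5*σ/4 - 1/40] / (σ - a').
Simple pole: residue = g(a) at a = sqrt(5), which is 5/8 + (599/400)*sqrt(5).
List the singular points by increasing real part (a conjugate pair: the negative imaginary part first).


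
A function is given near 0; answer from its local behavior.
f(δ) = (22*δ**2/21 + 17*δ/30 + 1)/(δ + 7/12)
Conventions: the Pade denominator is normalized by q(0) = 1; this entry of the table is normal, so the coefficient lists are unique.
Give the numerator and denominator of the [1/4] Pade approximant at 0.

Taylor coefficients needed (expand at 0): a_0 = 12/7, a_1 = -482/245, a_2 = 8864/1715, a_3 = -106368/12005, a_4 = 1276416/84035, a_5 = -15316992/588245.
Write the denominator as Q(δ) = 1 + q1*δ + q2*δ^2 + q3*δ^3 + q4*δ^4. Requiring Q*f - P = O(δ^6) with deg P <= 1 kills the coefficients of δ^2..δ^5 in Q*f:
  δ^2: a_2 + q1*a_1 + q2*a_0 = 0, i.e. 8864/1715 + (-482/245)*q1 + (12/7)*q2 = 0.
  δ^3: a_3 + q1*a_2 + q2*a_1 + q3*a_0 = 0, i.e. -106368/12005 + (8864/1715)*q1 + (-482/245)*q2 + (12/7)*q3 = 0.
  δ^4: a_4 + q1*a_3 + q2*a_2 + q3*a_1 + q4*a_0 = 0, i.e. 1276416/84035 + (-106368/12005)*q1 + (8864/1715)*q2 + (-482/245)*q3 + (12/7)*q4 = 0.
  δ^5: a_5 + q1*a_4 + q2*a_3 + q3*a_2 + q4*a_1 = 0, i.e. -15316992/588245 + (1276416/84035)*q1 + (-106368/12005)*q2 + (8864/1715)*q3 + (-482/245)*q4 = 0.
Solving this linear system: q1 = 842119888/532002583, q2 = -4462758080/3724018081, q3 = -3646649600/3724018081, q4 = 47191936000/26068126567.
The numerator is Q*f truncated at degree 1: P0 = a_0 = 12/7; P1 = a_1 + q1*a_0 = 13895015422/18620090405.

The Pade approximant has numerator coefficients [12/7, 13895015422/18620090405]; denominator coefficients [1, 842119888/532002583, -4462758080/3724018081, -3646649600/3724018081, 47191936000/26068126567].


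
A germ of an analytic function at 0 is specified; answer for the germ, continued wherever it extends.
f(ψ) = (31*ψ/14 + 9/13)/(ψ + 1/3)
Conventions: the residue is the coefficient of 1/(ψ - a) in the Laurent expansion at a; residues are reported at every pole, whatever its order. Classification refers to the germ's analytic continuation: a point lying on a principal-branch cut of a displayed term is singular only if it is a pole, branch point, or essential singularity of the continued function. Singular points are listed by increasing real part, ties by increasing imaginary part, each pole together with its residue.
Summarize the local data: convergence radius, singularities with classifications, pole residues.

Radius of convergence at 0: 1/3.
At -1/3: a pole of order 1; residue -25/546.

Denominator factor (ψ + 1/3): pole of order 1 at -1/3, modulus 1/3.
The radius of convergence is the smallest modulus among the singular points: 1/3.
At the order-1 pole -1/3 set g(ψ) = (ψ - (-1/3))*f(ψ) = 31*ψ/14 + 9/13.
Simple pole: residue = g(a) at a = -1/3, which is -25/546.


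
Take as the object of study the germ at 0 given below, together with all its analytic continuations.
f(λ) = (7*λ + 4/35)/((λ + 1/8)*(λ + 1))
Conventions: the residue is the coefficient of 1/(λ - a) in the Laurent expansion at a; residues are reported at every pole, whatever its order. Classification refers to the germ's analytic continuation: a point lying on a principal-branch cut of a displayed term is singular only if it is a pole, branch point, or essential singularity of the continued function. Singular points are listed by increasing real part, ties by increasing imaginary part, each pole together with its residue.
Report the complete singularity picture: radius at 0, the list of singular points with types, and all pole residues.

Denominator factor (λ + 1): pole of order 1 at -1, modulus 1.
Denominator factor (λ + 1/8): pole of order 1 at -1/8, modulus 1/8.
The radius of convergence is the smallest modulus among the singular points: 1/8.
At the order-1 pole -1 set g(λ) = (λ - (-1))*f(λ) = (7*λ + 4/35)/(λ + 1/8).
Simple pole: residue = g(a) at a = -1, which is 1928/245.
At the order-1 pole -1/8 set g(λ) = (λ - (-1/8))*f(λ) = (7*λ + 4/35)/(λ + 1).
Simple pole: residue = g(a) at a = -1/8, which is -213/245.
List the singular points by increasing real part (a conjugate pair: the negative imaginary part first).

Radius of convergence at 0: 1/8.
At -1: a pole of order 1; residue 1928/245.
At -1/8: a pole of order 1; residue -213/245.


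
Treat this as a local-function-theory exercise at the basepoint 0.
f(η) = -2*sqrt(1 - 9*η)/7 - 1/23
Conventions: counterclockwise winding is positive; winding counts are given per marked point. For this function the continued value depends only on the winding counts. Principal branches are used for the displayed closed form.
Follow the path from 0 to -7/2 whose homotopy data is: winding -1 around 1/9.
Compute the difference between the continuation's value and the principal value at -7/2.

The rational part is single-valued and drops out of the difference; each branch term changes only by its own monodromy.
(-2/7)*sqrt(1 - η/(1/9)): winding -1 is odd, the square root flips sign, contributing -2*(-2/7)*sqrt(1 - (-7/2)/(1/9)) = -2*(-2/7)*sqrt(65/2) = (2/7)*sqrt(130).
Summing the contributions at η = -7/2 gives (2/7)*sqrt(130).

Continued minus principal equals (2/7)*sqrt(130).


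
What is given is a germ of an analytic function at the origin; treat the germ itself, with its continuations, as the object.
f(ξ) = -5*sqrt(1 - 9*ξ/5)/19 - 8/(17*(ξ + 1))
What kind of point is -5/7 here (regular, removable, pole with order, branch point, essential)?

Denominator factors: ξ + 1 = 2/7 at ξ = -5/7 — none vanishes.
Branch term sqrt(1 - ξ/(5/9)): argument at -5/7 is 16/7, nonzero, so -5/7 is not its branch point (a point on a principal cut is still regular for the continued germ).
So the germ continues analytically to -5/7.

The point is a regular point.


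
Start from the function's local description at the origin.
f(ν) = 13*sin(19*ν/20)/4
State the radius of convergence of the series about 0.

The radius of convergence is infinite.

The factor -sin(19*ν/20) is entire and contributes no finite singular point.
The polynomial part has no poles.
No finite singular points: the Taylor series at 0 converges everywhere.


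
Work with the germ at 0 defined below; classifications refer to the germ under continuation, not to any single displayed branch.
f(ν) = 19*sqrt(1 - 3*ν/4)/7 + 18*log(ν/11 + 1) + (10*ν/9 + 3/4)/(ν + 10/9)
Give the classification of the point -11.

The point is a logarithmic branch point.

The term (18)*log(1 - ν/(-11)) has argument 1 - -11/(-11) = 0 at -11: a logarithmic (infinitely-sheeted) branch point; the remaining terms are analytic or single-valued there.


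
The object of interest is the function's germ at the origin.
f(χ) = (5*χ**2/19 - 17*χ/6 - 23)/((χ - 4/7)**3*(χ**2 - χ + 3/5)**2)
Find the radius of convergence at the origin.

The radius of convergence is 4/7.

Denominator factor (χ - 4/7)^3: pole of order 3 at 4/7, modulus 4/7.
Denominator factor (χ**2 - χ + 3/5)^2: discriminant -7/5, complex-conjugate roots (1/2) + ((1/10)*sqrt(35))*i and (1/2) - ((1/10)*sqrt(35))*i; poles of order 2, moduli (1/5)*sqrt(15) and (1/5)*sqrt(15).
The radius of convergence is the smallest modulus among the singular points: 4/7.


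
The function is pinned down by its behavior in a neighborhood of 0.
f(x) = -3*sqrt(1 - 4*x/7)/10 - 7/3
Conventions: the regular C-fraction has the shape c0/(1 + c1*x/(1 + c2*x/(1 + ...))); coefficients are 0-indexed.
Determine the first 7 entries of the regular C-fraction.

Taylor coefficients (expand at 0): a_0 = -79/30, a_1 = 3/35, a_2 = 3/245, a_3 = 6/1715, a_4 = 3/2401, a_5 = 6/12005, a_6 = 18/84035.
c0 = a_0 = -79/30. Peel one level at a time: if S = 1 + c*x/S' with S'(0) = 1, then c is the x-coefficient of S and S' = c*x/(S - 1).
S_1 = c0/f = 1 + (18/553)*x + (1746/305809)*x^2 + ...; c1 = 18/553.
S_2 = c1*x/(S_1 - 1) = 1 + (-97/553)*x + (-1/49)*x^2 + ...; c2 = -97/553.
S_3 = c2*x/(S_2 - 1) = 1 + (-79/679)*x + (-9085/461041)*x^2 + ...; c3 = -79/679.
S_4 = c3*x/(S_3 - 1) = 1 + (-115/679)*x + (-1/49)*x^2 + ...; c4 = -115/679.
S_5 = c4*x/(S_4 - 1) = 1 + (-97/805)*x + (-1843/92575)*x^2 + ...; c5 = -97/805.
S_6 = c5*x/(S_5 - 1) = 1 + (-19/115)*x + ...; c6 = -19/115.

The regular C-fraction coefficients are [-79/30, 18/553, -97/553, -79/679, -115/679, -97/805, -19/115].


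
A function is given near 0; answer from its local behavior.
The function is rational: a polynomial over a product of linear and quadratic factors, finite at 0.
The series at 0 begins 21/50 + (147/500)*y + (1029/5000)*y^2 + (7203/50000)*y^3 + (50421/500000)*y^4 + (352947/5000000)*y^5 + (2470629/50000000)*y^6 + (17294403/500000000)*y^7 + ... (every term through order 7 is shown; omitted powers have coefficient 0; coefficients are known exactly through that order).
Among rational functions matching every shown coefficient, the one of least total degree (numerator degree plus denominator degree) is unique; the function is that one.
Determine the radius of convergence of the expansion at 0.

The radius of convergence is 10/7.

No rational of total degree below 1 reproduces all 8 coefficients; solving the [0/1] Pade equations on them gives f(y) = -3/(5*(y - 10/7)), whose expansion matches every shown term.
Denominator factor (y - 10/7): pole of order 1 at 10/7, modulus 10/7.
The radius of convergence is the smallest modulus among the singular points: 10/7.


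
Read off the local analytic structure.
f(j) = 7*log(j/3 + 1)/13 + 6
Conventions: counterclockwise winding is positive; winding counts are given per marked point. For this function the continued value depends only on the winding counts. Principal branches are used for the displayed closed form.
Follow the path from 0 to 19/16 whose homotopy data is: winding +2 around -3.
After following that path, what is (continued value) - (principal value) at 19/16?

The rational part is single-valued and drops out of the difference; each branch term changes only by its own monodromy.
(7/13)*log(1 - j/(-3)): each positive loop around -3 adds 2*pi*i to the log, so winding +2 contributes (7/13)*(2)*2*pi*i = (28/13)*pi*i.
Summing the contributions at j = 19/16 gives (28/13)*pi*i.

Continued minus principal equals (28/13)*pi*i.


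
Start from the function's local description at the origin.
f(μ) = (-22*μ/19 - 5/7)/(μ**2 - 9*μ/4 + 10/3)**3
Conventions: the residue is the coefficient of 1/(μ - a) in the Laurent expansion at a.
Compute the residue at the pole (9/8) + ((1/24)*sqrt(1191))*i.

The factor μ**2 - 9*μ/4 + 10/3 splits as (μ - a)(μ - a') with a = (9/8) + ((1/24)*sqrt(1191))*i, a' = (9/8) - ((1/24)*sqrt(1191))*i. At the order-3 pole a set g(μ) = (μ - a)^3*f(μ) = [-22*μ/19 - 5/7] / (μ - a')^3.
Order-3 pole: residue = g''(a)/2; g''((9/8) + ((1/24)*sqrt(1191))*i) = ((29666304/8321912809)*sqrt(1191))*i, so the residue is ((14833152/8321912809)*sqrt(1191))*i.

The residue is ((14833152/8321912809)*sqrt(1191))*i.


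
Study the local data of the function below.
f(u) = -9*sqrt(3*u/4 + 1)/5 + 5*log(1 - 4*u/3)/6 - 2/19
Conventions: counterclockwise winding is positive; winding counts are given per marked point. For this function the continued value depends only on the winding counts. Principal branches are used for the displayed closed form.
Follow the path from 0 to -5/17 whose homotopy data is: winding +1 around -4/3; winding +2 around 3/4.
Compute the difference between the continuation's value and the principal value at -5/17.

Continued minus principal equals ((9/85)*sqrt(901)) + ((10/3)*pi)*i.

The rational part is single-valued and drops out of the difference; each branch term changes only by its own monodromy.
(-9/5)*sqrt(1 - u/(-4/3)): winding +1 is odd, the square root flips sign, contributing -2*(-9/5)*sqrt(1 - (-5/17)/(-4/3)) = -2*(-9/5)*sqrt(53/68) = (9/85)*sqrt(901).
(5/6)*log(1 - u/(3/4)): each positive loop around 3/4 adds 2*pi*i to the log, so winding +2 contributes (5/6)*(2)*2*pi*i = (10/3)*pi*i.
Summing the contributions at u = -5/17 gives ((9/85)*sqrt(901)) + ((10/3)*pi)*i.


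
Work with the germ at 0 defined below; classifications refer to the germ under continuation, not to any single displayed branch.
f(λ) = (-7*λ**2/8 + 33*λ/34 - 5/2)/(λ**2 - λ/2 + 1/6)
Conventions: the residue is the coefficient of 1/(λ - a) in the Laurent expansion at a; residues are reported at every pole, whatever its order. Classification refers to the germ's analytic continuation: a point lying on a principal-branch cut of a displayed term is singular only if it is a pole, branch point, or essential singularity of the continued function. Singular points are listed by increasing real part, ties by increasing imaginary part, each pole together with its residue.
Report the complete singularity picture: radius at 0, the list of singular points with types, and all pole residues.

Denominator factor (λ**2 - λ/2 + 1/6): discriminant -5/12, complex-conjugate roots (1/4) + ((1/12)*sqrt(15))*i and (1/4) - ((1/12)*sqrt(15))*i; poles of order 1, moduli (1/6)*sqrt(6) and (1/6)*sqrt(6).
The radius of convergence is the smallest modulus among the singular points: (1/6)*sqrt(6).
The factor λ**2 - λ/2 + 1/6 splits as (λ - a)(λ - a') with a = (1/4) - ((1/12)*sqrt(15))*i, a' = (1/4) + ((1/12)*sqrt(15))*i. At the order-1 pole a set g(λ) = (λ - a)*f(λ) = [-7*λ**2/8 + 33*λ/34 - 5/2] / (λ - a').
Simple pole: residue = g(a) at a = (1/4) - ((1/12)*sqrt(15))*i, which is (145/544) - ((7249/8160)*sqrt(15))*i.
The factor λ**2 - λ/2 + 1/6 splits as (λ - a)(λ - a') with a = (1/4) + ((1/12)*sqrt(15))*i, a' = (1/4) - ((1/12)*sqrt(15))*i. At the order-1 pole a set g(λ) = (λ - a)*f(λ) = [-7*λ**2/8 + 33*λ/34 - 5/2] / (λ - a').
Simple pole: residue = g(a) at a = (1/4) + ((1/12)*sqrt(15))*i, which is (145/544) + ((7249/8160)*sqrt(15))*i.
List the singular points by increasing real part (a conjugate pair: the negative imaginary part first).

Radius of convergence at 0: (1/6)*sqrt(6).
At (1/4) - ((1/12)*sqrt(15))*i: a pole of order 1; residue (145/544) - ((7249/8160)*sqrt(15))*i.
At (1/4) + ((1/12)*sqrt(15))*i: a pole of order 1; residue (145/544) + ((7249/8160)*sqrt(15))*i.


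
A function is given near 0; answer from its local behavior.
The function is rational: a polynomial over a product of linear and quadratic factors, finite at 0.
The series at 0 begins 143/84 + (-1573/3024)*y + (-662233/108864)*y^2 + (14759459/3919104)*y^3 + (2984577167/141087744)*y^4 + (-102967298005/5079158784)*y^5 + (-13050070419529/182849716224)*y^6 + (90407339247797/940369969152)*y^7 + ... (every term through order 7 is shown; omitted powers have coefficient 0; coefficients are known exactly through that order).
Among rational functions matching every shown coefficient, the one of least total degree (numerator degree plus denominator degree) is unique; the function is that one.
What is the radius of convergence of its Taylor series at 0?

No rational of total degree below 2 reproduces all 8 coefficients; solving the [0/2] Pade equations on them gives f(y) = 13/(28*(y**2 + y/12 + 3/11)), whose expansion matches every shown term.
Denominator factor (y**2 + y/12 + 3/11): discriminant -1717/1584, complex-conjugate roots (-1/24) + ((1/264)*sqrt(18887))*i and (-1/24) - ((1/264)*sqrt(18887))*i; poles of order 1, moduli (1/11)*sqrt(33) and (1/11)*sqrt(33).
The radius of convergence is the smallest modulus among the singular points: (1/11)*sqrt(33).

The radius of convergence is (1/11)*sqrt(33).


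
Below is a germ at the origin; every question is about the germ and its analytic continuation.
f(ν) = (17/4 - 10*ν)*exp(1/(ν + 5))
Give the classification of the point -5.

The point is an essential singularity.

The exponent 1/(ν - (-5)) has a pole at -5, so exp(1/(ν - (-5))) takes every nonzero value near it: an essential singularity (not a pole of any order).


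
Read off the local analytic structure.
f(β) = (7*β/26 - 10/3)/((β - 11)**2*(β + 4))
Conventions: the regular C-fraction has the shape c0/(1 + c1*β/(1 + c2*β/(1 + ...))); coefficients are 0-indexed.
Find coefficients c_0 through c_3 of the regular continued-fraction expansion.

Taylor coefficients (expand at 0): a_0 = -5/726, a_1 = 71/69212, a_2 = -993/3045328, a_3 = 29993/401983296.
c0 = a_0 = -5/726. Peel one level at a time: if S = 1 + c*β/S' with S'(0) = 1, then c is the β-coefficient of S and S' = c*β/(S - 1).
S_1 = c0/f = 1 + (213/1430)*β + (-102897/4089800)*β^2 + ...; c1 = 213/1430.
S_2 = c1*β/(S_1 - 1) = 1 + (34299/203060)*β + (207161/7319532)*β^2 + ...; c2 = 34299/203060.
S_3 = c2*β/(S_2 - 1) = 1 + (-13465465/80362557)*β + ...; c3 = -13465465/80362557.

The regular C-fraction coefficients are [-5/726, 213/1430, 34299/203060, -13465465/80362557].


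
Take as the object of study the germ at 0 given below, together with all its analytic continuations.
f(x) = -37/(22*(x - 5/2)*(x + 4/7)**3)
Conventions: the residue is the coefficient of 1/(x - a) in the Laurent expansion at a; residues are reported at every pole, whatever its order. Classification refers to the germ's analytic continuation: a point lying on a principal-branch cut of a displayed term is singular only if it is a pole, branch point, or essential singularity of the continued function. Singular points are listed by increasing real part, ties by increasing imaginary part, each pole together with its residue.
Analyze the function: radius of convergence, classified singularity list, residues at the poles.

Radius of convergence at 0: 4/7.
At -4/7: a pole of order 3; residue 50764/874577.
At 5/2: a pole of order 1; residue -50764/874577.

Denominator factor (x + 4/7)^3: pole of order 3 at -4/7, modulus 4/7.
Denominator factor (x - 5/2): pole of order 1 at 5/2, modulus 5/2.
The radius of convergence is the smallest modulus among the singular points: 4/7.
At the order-3 pole -4/7 set g(x) = (x - (-4/7))^3*f(x) = -37/(22*(x - 5/2)).
Order-3 pole: residue = g''(a)/2; g''(-4/7) = 101528/874577, so the residue is 50764/874577.
At the order-1 pole 5/2 set g(x) = (x - (5/2))*f(x) = -37/(22*(x + 4/7)**3).
Simple pole: residue = g(a) at a = 5/2, which is -50764/874577.
List the singular points by increasing real part (a conjugate pair: the negative imaginary part first).


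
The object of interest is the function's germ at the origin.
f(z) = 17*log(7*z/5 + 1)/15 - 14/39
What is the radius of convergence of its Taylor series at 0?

Branch term (17/15)*log(1 - z/(-5/7)): its argument vanishes at z = -5/7, a logarithmic branch point, modulus 5/7.
The radius of convergence is the smallest modulus among the singular points: 5/7.

The radius of convergence is 5/7.


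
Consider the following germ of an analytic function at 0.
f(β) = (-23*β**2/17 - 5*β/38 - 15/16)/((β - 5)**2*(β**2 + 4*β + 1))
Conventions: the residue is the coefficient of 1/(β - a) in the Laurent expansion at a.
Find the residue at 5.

At the order-2 pole 5 set g(β) = (β - (5))^2*f(β) = (-23*β**2/17 - 5*β/38 - 15/16)/(β**2 + 4*β + 1).
Order-2 pole: residue = g'(a); g'(5) = -342485/5467744, so the residue is -342485/5467744.

The residue is -342485/5467744.


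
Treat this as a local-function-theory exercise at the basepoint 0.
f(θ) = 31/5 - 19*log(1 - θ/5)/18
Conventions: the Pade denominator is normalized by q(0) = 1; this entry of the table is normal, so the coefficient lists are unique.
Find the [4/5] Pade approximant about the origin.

The Pade approximant has numerator coefficients [31/5, -45977/17514, 583459/1576260, -21449/1103382, 470789/1655073000]; denominator coefficients [1, -4006/8757, 1049/14595, -2288/510825, 1429/15324750, -19/63853125].

Taylor coefficients needed (expand at 0): a_0 = 31/5, a_1 = 19/90, a_2 = 19/900, a_3 = 19/6750, a_4 = 19/45000, a_5 = 19/281250, a_6 = 19/1687500, a_7 = 19/9843750, a_8 = 19/56250000, a_9 = 19/316406250.
Write the denominator as Q(θ) = 1 + q1*θ + q2*θ^2 + q3*θ^3 + q4*θ^4 + q5*θ^5. Requiring Q*f - P = O(θ^10) with deg P <= 4 kills the coefficients of θ^5..θ^9 in Q*f:
  θ^5: a_5 + q1*a_4 + q2*a_3 + q3*a_2 + q4*a_1 + q5*a_0 = 0, i.e. 19/281250 + (19/45000)*q1 + (19/6750)*q2 + (19/900)*q3 + (19/90)*q4 + (31/5)*q5 = 0.
  θ^6: a_6 + q1*a_5 + q2*a_4 + q3*a_3 + q4*a_2 + q5*a_1 = 0, i.e. 19/1687500 + (19/281250)*q1 + (19/45000)*q2 + (19/6750)*q3 + (19/900)*q4 + (19/90)*q5 = 0.
  θ^7: a_7 + q1*a_6 + q2*a_5 + q3*a_4 + q4*a_3 + q5*a_2 = 0, i.e. 19/9843750 + (19/1687500)*q1 + (19/281250)*q2 + (19/45000)*q3 + (19/6750)*q4 + (19/900)*q5 = 0.
  θ^8: a_8 + q1*a_7 + q2*a_6 + q3*a_5 + q4*a_4 + q5*a_3 = 0, i.e. 19/56250000 + (19/9843750)*q1 + (19/1687500)*q2 + (19/281250)*q3 + (19/45000)*q4 + (19/6750)*q5 = 0.
  θ^9: a_9 + q1*a_8 + q2*a_7 + q3*a_6 + q4*a_5 + q5*a_4 = 0, i.e. 19/316406250 + (19/56250000)*q1 + (19/9843750)*q2 + (19/1687500)*q3 + (19/281250)*q4 + (19/45000)*q5 = 0.
Solving this linear system: q1 = -4006/8757, q2 = 1049/14595, q3 = -2288/510825, q4 = 1429/15324750, q5 = -19/63853125.
The numerator is Q*f truncated at degree 4: P0 = a_0 = 31/5; P1 = a_1 + q1*a_0 = -45977/17514; P2 = a_2 + q1*a_1 + q2*a_0 = 583459/1576260; P3 = a_3 + q1*a_2 + q2*a_1 + q3*a_0 = -21449/1103382; P4 = a_4 + q1*a_3 + q2*a_2 + q3*a_1 + q4*a_0 = 470789/1655073000.


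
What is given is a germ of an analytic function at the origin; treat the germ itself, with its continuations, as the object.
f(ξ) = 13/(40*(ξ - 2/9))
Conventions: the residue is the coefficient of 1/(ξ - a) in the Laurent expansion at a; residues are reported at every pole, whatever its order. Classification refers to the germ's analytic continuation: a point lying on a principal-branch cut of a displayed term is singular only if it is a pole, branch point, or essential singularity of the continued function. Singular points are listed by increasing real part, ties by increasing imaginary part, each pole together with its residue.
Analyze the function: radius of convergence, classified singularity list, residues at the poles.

Denominator factor (ξ - 2/9): pole of order 1 at 2/9, modulus 2/9.
The radius of convergence is the smallest modulus among the singular points: 2/9.
At the order-1 pole 2/9 set g(ξ) = (ξ - (2/9))*f(ξ) = 13/40.
Simple pole: residue = g(a) at a = 2/9, which is 13/40.

Radius of convergence at 0: 2/9.
At 2/9: a pole of order 1; residue 13/40.


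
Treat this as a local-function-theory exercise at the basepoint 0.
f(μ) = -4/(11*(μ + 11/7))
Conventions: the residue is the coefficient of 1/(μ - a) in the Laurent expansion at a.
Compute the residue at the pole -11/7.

The residue is -4/11.

At the order-1 pole -11/7 set g(μ) = (μ - (-11/7))*f(μ) = -4/11.
Simple pole: residue = g(a) at a = -11/7, which is -4/11.


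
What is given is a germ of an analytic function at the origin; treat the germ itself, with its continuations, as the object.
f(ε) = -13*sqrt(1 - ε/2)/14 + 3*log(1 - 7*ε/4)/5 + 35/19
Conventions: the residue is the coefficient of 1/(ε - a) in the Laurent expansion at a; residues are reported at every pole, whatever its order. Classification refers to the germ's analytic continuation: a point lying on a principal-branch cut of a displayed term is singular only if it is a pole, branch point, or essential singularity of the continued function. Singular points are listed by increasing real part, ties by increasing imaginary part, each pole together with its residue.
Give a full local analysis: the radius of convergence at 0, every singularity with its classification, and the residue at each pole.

Branch term (-13/14)*sqrt(1 - ε/(2)): its argument vanishes at ε = 2, a square-root branch point, modulus 2.
Branch term (3/5)*log(1 - ε/(4/7)): its argument vanishes at ε = 4/7, a logarithmic branch point, modulus 4/7.
The radius of convergence is the smallest modulus among the singular points: 4/7.
List the singular points by increasing real part (a conjugate pair: the negative imaginary part first).

Radius of convergence at 0: 4/7.
At 4/7: a logarithmic branch point.
At 2: an algebraic (square-root) branch point.


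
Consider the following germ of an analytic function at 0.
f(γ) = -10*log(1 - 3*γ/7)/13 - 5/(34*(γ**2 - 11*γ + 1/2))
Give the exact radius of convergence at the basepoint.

The radius of convergence is 11/2 - (1/2)*sqrt(119).

Denominator factor (γ**2 - 11*γ + 1/2): discriminant 119, real irrational roots 11/2 + (1/2)*sqrt(119) and 11/2 - (1/2)*sqrt(119); poles of order 1, moduli 11/2 + (1/2)*sqrt(119) and 11/2 - (1/2)*sqrt(119).
Branch term (-10/13)*log(1 - γ/(7/3)): its argument vanishes at γ = 7/3, a logarithmic branch point, modulus 7/3.
The radius of convergence is the smallest modulus among the singular points: 11/2 - (1/2)*sqrt(119).


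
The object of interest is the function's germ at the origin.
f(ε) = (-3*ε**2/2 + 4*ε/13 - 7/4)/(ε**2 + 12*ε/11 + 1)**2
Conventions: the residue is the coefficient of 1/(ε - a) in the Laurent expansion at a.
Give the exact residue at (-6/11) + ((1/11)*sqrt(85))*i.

The factor ε**2 + 12*ε/11 + 1 splits as (ε - a)(ε - a') with a = (-6/11) + ((1/11)*sqrt(85))*i, a' = (-6/11) - ((1/11)*sqrt(85))*i. At the order-2 pole a set g(ε) = (ε - a)^2*f(ε) = [-3*ε**2/2 + 4*ε/13 - 7/4] / (ε - a')^2.
Order-2 pole: residue = g'(a); g'((-6/11) + ((1/11)*sqrt(85))*i) = ((2783/17680)*sqrt(85))*i, so the residue is ((2783/17680)*sqrt(85))*i.

The residue is ((2783/17680)*sqrt(85))*i.


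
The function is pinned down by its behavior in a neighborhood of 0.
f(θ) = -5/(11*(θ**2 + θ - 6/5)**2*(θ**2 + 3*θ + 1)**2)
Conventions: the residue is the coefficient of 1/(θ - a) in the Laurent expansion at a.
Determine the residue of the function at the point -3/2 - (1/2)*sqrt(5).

The residue is -81250/14245319 - (195190/14245319)*sqrt(5).

The factor θ**2 + 3*θ + 1 splits as (θ - a)(θ - a') with a = -3/2 - (1/2)*sqrt(5), a' = -3/2 + (1/2)*sqrt(5). At the order-2 pole a set g(θ) = (θ - a)^2*f(θ) = [-5/(11*(θ**2 + θ - 6/5)**2)] / (θ - a')^2.
Order-2 pole: residue = g'(a); g'(-3/2 - (1/2)*sqrt(5)) = -81250/14245319 - (195190/14245319)*sqrt(5), so the residue is -81250/14245319 - (195190/14245319)*sqrt(5).


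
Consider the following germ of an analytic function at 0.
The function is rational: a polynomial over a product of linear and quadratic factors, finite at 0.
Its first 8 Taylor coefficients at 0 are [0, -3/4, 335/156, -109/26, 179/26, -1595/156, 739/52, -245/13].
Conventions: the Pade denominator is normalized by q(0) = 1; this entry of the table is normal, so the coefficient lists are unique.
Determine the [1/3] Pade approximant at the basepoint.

Taylor coefficients needed (read off): a_0 = 0, a_1 = -3/4, a_2 = 335/156, a_3 = -109/26, a_4 = 179/26.
Write the denominator as Q(λ) = 1 + q1*λ + q2*λ^2 + q3*λ^3. Requiring Q*f - P = O(λ^5) with deg P <= 1 kills the coefficients of λ^2..λ^4 in Q*f:
  λ^2: a_2 + q1*a_1 + q2*a_0 = 0, i.e. 335/156 + (-3/4)*q1 + (0)*q2 = 0.
  λ^3: a_3 + q1*a_2 + q2*a_1 + q3*a_0 = 0, i.e. -109/26 + (335/156)*q1 + (-3/4)*q2 + (0)*q3 = 0.
  λ^4: a_4 + q1*a_3 + q2*a_2 + q3*a_1 = 0, i.e. 179/26 + (-109/26)*q1 + (335/156)*q2 + (-3/4)*q3 = 0.
Solving this linear system: q1 = 335/117, q2 = 35707/13689, q3 = 1030301/1601613.
The numerator is Q*f truncated at degree 1: P0 = a_0 = 0; P1 = a_1 + q1*a_0 = -3/4.

The Pade approximant has numerator coefficients [0, -3/4]; denominator coefficients [1, 335/117, 35707/13689, 1030301/1601613].


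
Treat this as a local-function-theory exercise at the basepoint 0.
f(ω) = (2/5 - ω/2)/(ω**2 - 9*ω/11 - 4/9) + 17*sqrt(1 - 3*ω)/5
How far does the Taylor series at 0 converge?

Denominator factor (ω**2 - 9*ω/11 - 4/9): discriminant 2665/1089, real irrational roots 9/22 + (1/66)*sqrt(2665) and 9/22 - (1/66)*sqrt(2665); poles of order 1, moduli 9/22 + (1/66)*sqrt(2665) and -9/22 + (1/66)*sqrt(2665).
Branch term (17/5)*sqrt(1 - ω/(1/3)): its argument vanishes at ω = 1/3, a square-root branch point, modulus 1/3.
The radius of convergence is the smallest modulus among the singular points: 1/3.

The radius of convergence is 1/3.


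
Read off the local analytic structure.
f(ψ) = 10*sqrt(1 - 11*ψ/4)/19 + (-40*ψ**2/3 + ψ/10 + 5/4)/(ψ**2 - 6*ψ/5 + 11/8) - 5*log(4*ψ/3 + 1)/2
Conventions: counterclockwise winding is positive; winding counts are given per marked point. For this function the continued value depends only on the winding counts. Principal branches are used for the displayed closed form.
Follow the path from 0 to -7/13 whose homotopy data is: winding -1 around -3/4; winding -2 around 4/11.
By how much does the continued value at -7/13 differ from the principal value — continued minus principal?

Continued minus principal equals (5)*pi*i.

The rational part is single-valued and drops out of the difference; each branch term changes only by its own monodromy.
(-5/2)*log(1 - ψ/(-3/4)): each positive loop around -3/4 adds 2*pi*i to the log, so winding -1 contributes (-5/2)*(-1)*2*pi*i = (5)*pi*i.
(10/19)*sqrt(1 - ψ/(4/11)): winding -2 is even, the square root returns to the same sheet, contribution 0.
Summing the contributions at ψ = -7/13 gives (5)*pi*i.


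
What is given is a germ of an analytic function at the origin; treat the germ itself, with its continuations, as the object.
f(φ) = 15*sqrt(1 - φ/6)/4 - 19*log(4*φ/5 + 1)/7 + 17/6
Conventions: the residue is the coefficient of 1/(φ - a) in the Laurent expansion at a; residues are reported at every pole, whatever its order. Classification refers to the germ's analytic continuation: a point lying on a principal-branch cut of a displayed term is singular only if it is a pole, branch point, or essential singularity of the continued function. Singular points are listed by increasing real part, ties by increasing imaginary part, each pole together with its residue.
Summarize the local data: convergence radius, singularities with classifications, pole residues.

Radius of convergence at 0: 5/4.
At -5/4: a logarithmic branch point.
At 6: an algebraic (square-root) branch point.

Branch term (15/4)*sqrt(1 - φ/(6)): its argument vanishes at φ = 6, a square-root branch point, modulus 6.
Branch term (-19/7)*log(1 - φ/(-5/4)): its argument vanishes at φ = -5/4, a logarithmic branch point, modulus 5/4.
The radius of convergence is the smallest modulus among the singular points: 5/4.
List the singular points by increasing real part (a conjugate pair: the negative imaginary part first).


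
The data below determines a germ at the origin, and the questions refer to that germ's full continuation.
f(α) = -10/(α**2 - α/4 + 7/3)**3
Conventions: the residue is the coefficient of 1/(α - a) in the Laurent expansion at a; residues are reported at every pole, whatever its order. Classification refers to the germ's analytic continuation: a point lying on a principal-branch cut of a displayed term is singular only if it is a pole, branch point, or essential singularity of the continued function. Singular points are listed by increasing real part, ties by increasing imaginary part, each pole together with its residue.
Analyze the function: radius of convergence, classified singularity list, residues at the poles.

Denominator factor (α**2 - α/4 + 7/3)^3: discriminant -445/48, complex-conjugate roots (1/8) + ((1/24)*sqrt(1335))*i and (1/8) - ((1/24)*sqrt(1335))*i; poles of order 3, moduli (1/3)*sqrt(21) and (1/3)*sqrt(21).
The radius of convergence is the smallest modulus among the singular points: (1/3)*sqrt(21).
The factor α**2 - α/4 + 7/3 splits as (α - a)(α - a') with a = (1/8) - ((1/24)*sqrt(1335))*i, a' = (1/8) + ((1/24)*sqrt(1335))*i. At the order-3 pole a set g(α) = (α - a)^3*f(α) = [-10] / (α - a')^3.
Order-3 pole: residue = g''(a)/2; g''((1/8) - ((1/24)*sqrt(1335))*i) = -((221184/17624225)*sqrt(1335))*i, so the residue is -((110592/17624225)*sqrt(1335))*i.
The factor α**2 - α/4 + 7/3 splits as (α - a)(α - a') with a = (1/8) + ((1/24)*sqrt(1335))*i, a' = (1/8) - ((1/24)*sqrt(1335))*i. At the order-3 pole a set g(α) = (α - a)^3*f(α) = [-10] / (α - a')^3.
Order-3 pole: residue = g''(a)/2; g''((1/8) + ((1/24)*sqrt(1335))*i) = ((221184/17624225)*sqrt(1335))*i, so the residue is ((110592/17624225)*sqrt(1335))*i.
List the singular points by increasing real part (a conjugate pair: the negative imaginary part first).

Radius of convergence at 0: (1/3)*sqrt(21).
At (1/8) - ((1/24)*sqrt(1335))*i: a pole of order 3; residue -((110592/17624225)*sqrt(1335))*i.
At (1/8) + ((1/24)*sqrt(1335))*i: a pole of order 3; residue ((110592/17624225)*sqrt(1335))*i.


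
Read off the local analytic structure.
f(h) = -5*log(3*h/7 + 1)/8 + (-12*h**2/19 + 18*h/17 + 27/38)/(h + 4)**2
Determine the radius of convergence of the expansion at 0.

Denominator factor (h + 4)^2: pole of order 2 at -4, modulus 4.
Branch term (-5/8)*log(1 - h/(-7/3)): its argument vanishes at h = -7/3, a logarithmic branch point, modulus 7/3.
The radius of convergence is the smallest modulus among the singular points: 7/3.

The radius of convergence is 7/3.


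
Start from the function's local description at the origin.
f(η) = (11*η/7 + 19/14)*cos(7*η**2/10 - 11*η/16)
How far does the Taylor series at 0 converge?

The radius of convergence is infinite.

The factor cos(7*η**2/10 - 11*η/16) is entire and contributes no finite singular point.
The polynomial part has no poles.
No finite singular points: the Taylor series at 0 converges everywhere.


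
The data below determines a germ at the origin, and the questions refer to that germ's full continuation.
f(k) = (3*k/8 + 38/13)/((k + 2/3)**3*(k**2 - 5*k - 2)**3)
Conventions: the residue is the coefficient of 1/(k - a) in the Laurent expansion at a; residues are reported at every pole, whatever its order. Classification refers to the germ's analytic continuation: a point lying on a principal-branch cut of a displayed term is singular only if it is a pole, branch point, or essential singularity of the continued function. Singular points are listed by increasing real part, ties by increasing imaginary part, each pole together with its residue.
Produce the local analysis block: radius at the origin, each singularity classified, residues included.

Denominator factor (k**2 - 5*k - 2)^3: discriminant 33, real irrational roots 5/2 + (1/2)*sqrt(33) and 5/2 - (1/2)*sqrt(33); poles of order 3, moduli 5/2 + (1/2)*sqrt(33) and -5/2 + (1/2)*sqrt(33).
Denominator factor (k + 2/3)^3: pole of order 3 at -2/3, modulus 2/3.
The radius of convergence is the smallest modulus among the singular points: -5/2 + (1/2)*sqrt(33).
At the order-3 pole -2/3 set g(k) = (k - (-2/3))^3*f(k) = (3*k/8 + 38/13)/(k**2 - 5*k - 2)**3.
Order-3 pole: residue = g''(a)/2; g''(-2/3) = 985232565/13631488, so the residue is 985232565/27262976.
The factor k**2 - 5*k - 2 splits as (k - a)(k - a') with a = 5/2 - (1/2)*sqrt(33), a' = 5/2 + (1/2)*sqrt(33). At the order-3 pole a set g(k) = (k - a)^3*f(k) = [(3*k/8 + 38/13)/(k + 2/3)**3] / (k - a')^3.
Order-3 pole: residue = g''(a)/2; g''(5/2 - (1/2)*sqrt(33)) = -985232565/27262976 - (1886583255/299892736)*sqrt(33), so the residue is -985232565/54525952 - (1886583255/599785472)*sqrt(33).
The factor k**2 - 5*k - 2 splits as (k - a)(k - a') with a = 5/2 + (1/2)*sqrt(33), a' = 5/2 - (1/2)*sqrt(33). At the order-3 pole a set g(k) = (k - a)^3*f(k) = [(3*k/8 + 38/13)/(k + 2/3)**3] / (k - a')^3.
Order-3 pole: residue = g''(a)/2; g''(5/2 + (1/2)*sqrt(33)) = -985232565/27262976 + (1886583255/299892736)*sqrt(33), so the residue is -985232565/54525952 + (1886583255/599785472)*sqrt(33).
List the singular points by increasing real part (a conjugate pair: the negative imaginary part first).

Radius of convergence at 0: -5/2 + (1/2)*sqrt(33).
At -2/3: a pole of order 3; residue 985232565/27262976.
At 5/2 - (1/2)*sqrt(33): a pole of order 3; residue -985232565/54525952 - (1886583255/599785472)*sqrt(33).
At 5/2 + (1/2)*sqrt(33): a pole of order 3; residue -985232565/54525952 + (1886583255/599785472)*sqrt(33).
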